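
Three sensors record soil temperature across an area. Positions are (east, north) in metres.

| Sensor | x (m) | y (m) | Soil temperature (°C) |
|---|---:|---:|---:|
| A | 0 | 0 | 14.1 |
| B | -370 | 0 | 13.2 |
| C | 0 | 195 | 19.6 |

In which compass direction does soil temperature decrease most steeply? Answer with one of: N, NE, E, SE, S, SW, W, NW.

S

∂T/∂x = (13.2 − 14.1) / (-370 − 0) = +0.002432
∂T/∂y = (19.6 − 14.1) / (195 − 0) = +0.02821
Steepest decrease is along −∇f = (-0.002432 E, -0.02821 N) → south.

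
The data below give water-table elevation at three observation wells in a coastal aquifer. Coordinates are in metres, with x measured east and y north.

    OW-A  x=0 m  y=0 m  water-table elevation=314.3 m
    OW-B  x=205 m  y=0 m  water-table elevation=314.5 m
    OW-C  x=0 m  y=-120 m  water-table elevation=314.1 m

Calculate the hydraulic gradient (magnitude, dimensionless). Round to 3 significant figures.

0.00193

∂h/∂x = (314.5 − 314.3) / (205 − 0) = +0.0009756
∂h/∂y = (314.1 − 314.3) / (-120 − 0) = +0.001667
|∇h| = √(0.0009756² + 0.001667²) = 0.001931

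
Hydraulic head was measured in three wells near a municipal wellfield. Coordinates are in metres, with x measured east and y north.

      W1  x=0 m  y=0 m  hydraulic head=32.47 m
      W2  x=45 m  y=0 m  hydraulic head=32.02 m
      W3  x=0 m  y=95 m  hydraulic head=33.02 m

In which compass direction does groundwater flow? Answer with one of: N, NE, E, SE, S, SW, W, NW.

SE

∂h/∂x = (32.02 − 32.47) / (45 − 0) = -0.010000
∂h/∂y = (33.02 − 32.47) / (95 − 0) = +0.005789
Flow = −∇h = (+0.010000 east, -0.005789 north), which points southeast.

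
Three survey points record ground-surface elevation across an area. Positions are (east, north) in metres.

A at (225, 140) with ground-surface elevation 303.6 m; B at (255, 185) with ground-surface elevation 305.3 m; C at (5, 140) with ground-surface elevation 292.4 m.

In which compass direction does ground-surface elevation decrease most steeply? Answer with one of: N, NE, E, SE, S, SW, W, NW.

W

Taking A as reference: B−A = (30, 45, +1.7); C−A = (-220, 0, -11.2).
Determinant of the coordinate differences = 30·0 − (-220)·45 = 9900.
∂z/∂x = [(+1.7)·0 − (-11.2)·45] / 9900 = +0.05091
∂z/∂y = [30·(-11.2) − (-220)·(+1.7)] / 9900 = +0.003838
Steepest decrease is along −∇f = (-0.05091 E, -0.003838 N) → west.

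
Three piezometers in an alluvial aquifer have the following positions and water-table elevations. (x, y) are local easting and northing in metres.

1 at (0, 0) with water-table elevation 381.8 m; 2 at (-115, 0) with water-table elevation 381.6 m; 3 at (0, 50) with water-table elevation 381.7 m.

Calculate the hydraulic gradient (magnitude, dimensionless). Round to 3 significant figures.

0.00265

∂h/∂x = (381.6 − 381.8) / (-115 − 0) = +0.001739
∂h/∂y = (381.7 − 381.8) / (50 − 0) = -0.002000
|∇h| = √(0.001739² + -0.002000²) = 0.00265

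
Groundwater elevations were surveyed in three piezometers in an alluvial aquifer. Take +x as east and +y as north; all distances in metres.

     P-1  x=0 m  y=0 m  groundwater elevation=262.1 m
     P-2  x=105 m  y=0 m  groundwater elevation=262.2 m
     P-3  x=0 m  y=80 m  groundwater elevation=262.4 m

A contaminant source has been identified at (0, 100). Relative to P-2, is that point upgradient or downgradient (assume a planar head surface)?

upgradient

∂h/∂x = (262.2 − 262.1) / (105 − 0) = +0.0009524
∂h/∂y = (262.4 − 262.1) / (80 − 0) = +0.003750
Head at (0, 100) = 262.1 + (+0.0009524)·(0) + (+0.003750)·(100) = 262.47 m.
That is higher than the 262.2 m at P-2, so the point is upgradient.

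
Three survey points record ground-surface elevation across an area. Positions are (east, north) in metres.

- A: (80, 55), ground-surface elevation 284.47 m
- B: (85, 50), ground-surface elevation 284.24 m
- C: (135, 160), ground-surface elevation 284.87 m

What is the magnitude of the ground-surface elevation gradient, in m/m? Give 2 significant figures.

Three-point gradient (reference A): Δ to B = (5, -5, -0.23), Δ to C = (55, 105, +0.40).
∂z/∂x = -0.02769, ∂z/∂y = +0.01831 (det = 800).
|∇f| = √(-0.02769² + 0.01831²) = 0.0332 m/m

0.033 m/m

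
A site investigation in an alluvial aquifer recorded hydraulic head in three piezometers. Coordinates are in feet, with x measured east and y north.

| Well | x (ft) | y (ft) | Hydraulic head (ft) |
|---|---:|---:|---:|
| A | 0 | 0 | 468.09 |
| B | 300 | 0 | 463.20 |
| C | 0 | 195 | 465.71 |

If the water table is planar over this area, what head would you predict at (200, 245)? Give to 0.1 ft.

461.8 ft

∂h/∂x = (463.20 − 468.09) / (300 − 0) = -0.01630
∂h/∂y = (465.71 − 468.09) / (195 − 0) = -0.01221
h(200, 245) = 468.09 + (-0.01630)·(200) + (-0.01221)·(245) = 468.09 -3.260 -2.990 = 461.840 ft.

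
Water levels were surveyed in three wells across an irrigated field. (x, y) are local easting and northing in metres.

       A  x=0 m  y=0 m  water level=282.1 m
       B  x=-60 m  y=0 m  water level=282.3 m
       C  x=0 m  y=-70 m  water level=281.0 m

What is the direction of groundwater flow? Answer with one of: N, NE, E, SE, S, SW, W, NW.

S

∂h/∂x = (282.3 − 282.1) / (-60 − 0) = -0.003333
∂h/∂y = (281.0 − 282.1) / (-70 − 0) = +0.01571
Flow = −∇h = (+0.003333 east, -0.01571 north), which points south.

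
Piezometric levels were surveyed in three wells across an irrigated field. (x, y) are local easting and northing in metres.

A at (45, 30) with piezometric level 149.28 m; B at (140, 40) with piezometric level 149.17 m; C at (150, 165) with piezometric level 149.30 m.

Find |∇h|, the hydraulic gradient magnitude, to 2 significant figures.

0.0017

Differences from A: to B (Δx, Δy, Δh) = (95, 10, -0.11); to C = (105, 135, +0.02).
Determinant of the coordinate differences = 95·135 − 105·10 = 11775.
∂h/∂x = [(-0.11)·135 − (+0.02)·10] / 11775 = -0.001278
∂h/∂y = [95·(+0.02) − 105·(-0.11)] / 11775 = +0.001142
|∇h| = √(-0.001278² + 0.001142²) = 0.001714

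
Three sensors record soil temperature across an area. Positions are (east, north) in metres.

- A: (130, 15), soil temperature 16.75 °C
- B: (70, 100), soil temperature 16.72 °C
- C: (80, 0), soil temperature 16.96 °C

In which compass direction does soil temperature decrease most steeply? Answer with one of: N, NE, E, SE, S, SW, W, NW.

Taking A as reference: B−A = (-60, 85, -0.03); C−A = (-50, -15, +0.21).
Solve a·Δx + b·Δy = ΔT: det = (-60)·(-15) − (-50)·85 = 5150.
∂T/∂x = [(-0.03)·(-15) − (+0.21)·85] / 5150 = -0.003379
∂T/∂y = [(-60)·(+0.21) − (-50)·(-0.03)] / 5150 = -0.002738
Steepest decrease is along −∇f = (+0.003379 E, +0.002738 N) → northeast.

NE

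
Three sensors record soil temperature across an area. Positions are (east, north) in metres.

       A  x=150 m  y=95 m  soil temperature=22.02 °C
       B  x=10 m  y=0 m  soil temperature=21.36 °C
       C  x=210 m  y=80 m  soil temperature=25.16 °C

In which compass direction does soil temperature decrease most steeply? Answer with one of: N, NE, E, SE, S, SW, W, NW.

With T = a·x + b·y + c and A as origin, the differences give:
  (-140)·a + (-95)·b = -0.66
  60·a + (-15)·b = +3.14
Eliminate b (×(-15) and ×(-95), subtract): 7800·a = 308.200 → a = ∂T/∂x = +0.03951
Back-substitute: b = ∂T/∂y = -0.05128.
Steepest decrease is along −∇f = (-0.03951 E, +0.05128 N) → northwest.

NW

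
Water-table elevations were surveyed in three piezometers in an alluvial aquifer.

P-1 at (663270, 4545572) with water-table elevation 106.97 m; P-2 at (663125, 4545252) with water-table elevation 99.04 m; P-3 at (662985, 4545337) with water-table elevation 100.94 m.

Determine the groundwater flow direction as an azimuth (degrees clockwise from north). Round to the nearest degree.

183°

Three-point gradient (reference P-1): Δ to P-2 = (-145, -320, -7.93), Δ to P-3 = (-285, -235, -6.03).
∂h/∂x = +0.001156, ∂h/∂y = +0.02426 (det = -57125).
Flow direction (−∇h) has components (-0.001156 E, -0.02426 N).
Azimuth = atan2(E, N) = atan2(-0.001156, -0.02426) = 182.7° ≈ 183°.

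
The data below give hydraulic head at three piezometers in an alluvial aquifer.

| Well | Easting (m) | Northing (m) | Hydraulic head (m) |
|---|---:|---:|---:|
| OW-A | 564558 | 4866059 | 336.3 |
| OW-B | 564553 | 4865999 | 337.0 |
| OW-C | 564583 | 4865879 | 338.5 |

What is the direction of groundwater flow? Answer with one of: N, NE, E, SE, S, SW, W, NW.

N

Differences from OW-A: to OW-B (Δx, Δy, Δh) = (-5, -60, +0.7); to OW-C = (25, -180, +2.2).
Determinant of the coordinate differences = (-5)·(-180) − 25·(-60) = 2400.
∂h/∂x = [(+0.7)·(-180) − (+2.2)·(-60)] / 2400 = +0.002500
∂h/∂y = [(-5)·(+2.2) − 25·(+0.7)] / 2400 = -0.01187
Flow = −∇h = (-0.002500 east, +0.01187 north), which points north.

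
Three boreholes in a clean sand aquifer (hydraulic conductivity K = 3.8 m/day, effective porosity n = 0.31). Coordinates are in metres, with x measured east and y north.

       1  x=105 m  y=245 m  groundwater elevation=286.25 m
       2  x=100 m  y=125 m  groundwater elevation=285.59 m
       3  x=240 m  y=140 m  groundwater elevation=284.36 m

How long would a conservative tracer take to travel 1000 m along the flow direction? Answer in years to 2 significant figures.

Differences from 1: to 2 (Δx, Δy, Δh) = (-5, -120, -0.66); to 3 = (135, -105, -1.89).
Determinant of the coordinate differences = (-5)·(-105) − 135·(-120) = 16725.
∂h/∂x = [(-0.66)·(-105) − (-1.89)·(-120)] / 16725 = -0.009417
∂h/∂y = [(-5)·(-1.89) − 135·(-0.66)] / 16725 = +0.005892
|∇h| = √(-0.009417² + 0.005892²) = 0.01111
Seepage velocity v = K·i/n = 3.8 × 0.01111 / 0.31 = 0.1362 m/day.
t = 1000 / 0.1362 = 7342 days = 20.1 years.

20 years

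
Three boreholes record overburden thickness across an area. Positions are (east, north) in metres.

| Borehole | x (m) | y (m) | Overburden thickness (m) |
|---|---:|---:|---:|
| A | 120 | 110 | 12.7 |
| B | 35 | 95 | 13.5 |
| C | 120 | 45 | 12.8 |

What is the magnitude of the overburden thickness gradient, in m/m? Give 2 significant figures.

0.0093 m/m

Differences from A: to B (Δx, Δy, Δh) = (-85, -15, +0.8); to C = (0, -65, +0.1).
Solve a·Δx + b·Δy = Δd: det = (-85)·(-65) − 0·(-15) = 5525.
∂d/∂x = [(+0.8)·(-65) − (+0.1)·(-15)] / 5525 = -0.009140
∂d/∂y = [(-85)·(+0.1) − 0·(+0.8)] / 5525 = -0.001538
|∇f| = √(-0.009140² + -0.001538²) = 0.009268 m/m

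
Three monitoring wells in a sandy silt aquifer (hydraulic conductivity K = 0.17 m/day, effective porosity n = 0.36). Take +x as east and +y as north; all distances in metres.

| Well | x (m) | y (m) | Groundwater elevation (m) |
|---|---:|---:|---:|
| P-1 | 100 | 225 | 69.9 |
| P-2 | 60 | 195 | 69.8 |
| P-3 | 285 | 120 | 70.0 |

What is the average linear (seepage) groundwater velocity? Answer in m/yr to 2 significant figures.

0.35 m/yr

With h = a·x + b·y + c and P-1 as origin, the differences give:
  (-40)·a + (-30)·b = -0.1
  185·a + (-105)·b = +0.1
Eliminate b (×(-105) and ×(-30), subtract): 9750·a = 13.50 → a = ∂h/∂x = +0.001385
Back-substitute: b = ∂h/∂y = +0.001487.
|∇h| = √(0.001385² + 0.001487²) = 0.002032
Seepage velocity v = K·i/n = 0.17 × 0.002032 / 0.36 = 0.0009596 m/day = 0.3505 m/yr.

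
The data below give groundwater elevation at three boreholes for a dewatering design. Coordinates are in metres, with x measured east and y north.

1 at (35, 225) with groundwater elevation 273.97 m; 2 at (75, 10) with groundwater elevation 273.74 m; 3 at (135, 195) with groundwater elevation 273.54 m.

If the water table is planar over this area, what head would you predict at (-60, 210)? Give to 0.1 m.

Differences from 1: to 2 (Δx, Δy, Δh) = (40, -215, -0.23); to 3 = (100, -30, -0.43).
Determinant of the coordinate differences = 40·(-30) − 100·(-215) = 20300.
∂h/∂x = [(-0.23)·(-30) − (-0.43)·(-215)] / 20300 = -0.004214
∂h/∂y = [40·(-0.43) − 100·(-0.23)] / 20300 = +0.0002857
h(-60, 210) = 273.97 + (-0.004214)·(-95) + (+0.0002857)·(-15) = 273.97 +0.400 -0.004 = 274.366 m.

274.4 m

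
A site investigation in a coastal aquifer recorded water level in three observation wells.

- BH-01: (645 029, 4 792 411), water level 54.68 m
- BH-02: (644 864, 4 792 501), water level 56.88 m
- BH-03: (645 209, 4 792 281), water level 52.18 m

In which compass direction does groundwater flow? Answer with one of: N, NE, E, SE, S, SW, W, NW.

E

Three-point gradient (reference BH-01): Δ to BH-02 = (-165, 90, +2.20), Δ to BH-03 = (180, -130, -2.50).
∂h/∂x = -0.01162, ∂h/∂y = +0.003143 (det = 5250).
Flow = −∇h = (+0.01162 east, -0.003143 north), which points east.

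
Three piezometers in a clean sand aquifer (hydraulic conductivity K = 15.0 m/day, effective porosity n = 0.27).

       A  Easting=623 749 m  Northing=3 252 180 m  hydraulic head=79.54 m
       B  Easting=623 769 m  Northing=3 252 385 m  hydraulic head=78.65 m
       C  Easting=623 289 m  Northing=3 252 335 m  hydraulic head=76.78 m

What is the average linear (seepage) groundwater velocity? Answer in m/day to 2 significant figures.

0.36 m/day

Differences from A: to B (Δx, Δy, Δh) = (20, 205, -0.89); to C = (-460, 155, -2.76).
Determinant of the coordinate differences = 20·155 − (-460)·205 = 97400.
∂h/∂x = [(-0.89)·155 − (-2.76)·205] / 97400 = +0.004393
∂h/∂y = [20·(-2.76) − (-460)·(-0.89)] / 97400 = -0.004770
|∇h| = √(0.004393² + -0.004770²) = 0.006485
Seepage velocity v = K·i/n = 15.0 × 0.006485 / 0.27 = 0.3603 m/day.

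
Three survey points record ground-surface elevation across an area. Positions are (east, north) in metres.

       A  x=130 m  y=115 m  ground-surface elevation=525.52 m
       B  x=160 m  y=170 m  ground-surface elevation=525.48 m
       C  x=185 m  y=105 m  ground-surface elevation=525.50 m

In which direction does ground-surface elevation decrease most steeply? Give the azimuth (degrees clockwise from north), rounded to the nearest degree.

043°

With z = a·x + b·y + c and A as origin, the differences give:
  30·a + 55·b = -0.04
  55·a + (-10)·b = -0.02
Eliminate b (×(-10) and ×55, subtract): -3325·a = 1.500 → a = ∂z/∂x = -0.0004511
Back-substitute: b = ∂z/∂y = -0.0004812.
Steepest decrease is along −∇f: components (+0.0004511 E, +0.0004812 N).
Azimuth = atan2(+0.0004511, +0.0004812) = 43.2° ≈ 043°.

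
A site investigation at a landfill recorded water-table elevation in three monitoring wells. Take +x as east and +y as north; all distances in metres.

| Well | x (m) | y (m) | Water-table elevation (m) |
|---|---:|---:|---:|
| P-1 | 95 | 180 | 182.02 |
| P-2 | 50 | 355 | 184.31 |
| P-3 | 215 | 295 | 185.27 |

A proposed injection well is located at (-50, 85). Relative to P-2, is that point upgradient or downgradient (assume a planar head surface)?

Taking P-1 as reference: P-2−P-1 = (-45, 175, +2.29); P-3−P-1 = (120, 115, +3.25).
Determinant of the coordinate differences = (-45)·115 − 120·175 = -26175.
∂h/∂x = [(+2.29)·115 − (+3.25)·175] / -26175 = +0.01167
∂h/∂y = [(-45)·(+3.25) − 120·(+2.29)] / -26175 = +0.01609
Head at (-50, 85) = 182.02 + (+0.01167)·(-145) + (+0.01609)·(-95) = 178.80 m.
That is lower than the 184.31 m at P-2, so the point is downgradient.

downgradient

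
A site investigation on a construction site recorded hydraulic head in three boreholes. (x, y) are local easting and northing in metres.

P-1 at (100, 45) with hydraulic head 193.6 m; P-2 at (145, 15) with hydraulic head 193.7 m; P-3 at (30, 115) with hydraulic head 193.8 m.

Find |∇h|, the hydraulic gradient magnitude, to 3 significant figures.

0.0196

With h = a·x + b·y + c and P-1 as origin, the differences give:
  45·a + (-30)·b = +0.1
  (-70)·a + 70·b = +0.2
Eliminate b (×70 and ×(-30), subtract): 1050·a = 13.00 → a = ∂h/∂x = +0.01238
Back-substitute: b = ∂h/∂y = +0.01524.
|∇h| = √(0.01238² + 0.01524²) = 0.01963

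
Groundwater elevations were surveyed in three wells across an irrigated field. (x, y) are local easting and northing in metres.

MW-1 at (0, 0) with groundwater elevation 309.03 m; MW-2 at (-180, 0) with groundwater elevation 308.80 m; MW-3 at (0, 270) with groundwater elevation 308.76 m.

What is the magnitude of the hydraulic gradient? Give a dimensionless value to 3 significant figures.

∂h/∂x = (308.80 − 309.03) / (-180 − 0) = +0.001278
∂h/∂y = (308.76 − 309.03) / (270 − 0) = -0.0010000
|∇h| = √(0.001278² + -0.0010000²) = 0.001623

0.00162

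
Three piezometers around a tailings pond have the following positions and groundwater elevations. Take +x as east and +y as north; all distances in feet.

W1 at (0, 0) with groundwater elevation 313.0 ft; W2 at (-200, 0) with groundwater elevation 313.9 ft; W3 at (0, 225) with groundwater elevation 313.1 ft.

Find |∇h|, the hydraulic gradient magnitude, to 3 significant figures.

0.00452

∂h/∂x = (313.9 − 313.0) / (-200 − 0) = -0.004500
∂h/∂y = (313.1 − 313.0) / (225 − 0) = +0.0004444
|∇h| = √(-0.004500² + 0.0004444²) = 0.004522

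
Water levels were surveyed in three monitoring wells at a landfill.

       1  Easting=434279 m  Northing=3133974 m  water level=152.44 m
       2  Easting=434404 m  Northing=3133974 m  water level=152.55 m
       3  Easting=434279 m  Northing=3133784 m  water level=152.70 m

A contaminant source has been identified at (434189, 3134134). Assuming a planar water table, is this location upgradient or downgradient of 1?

∂h/∂x = (152.55 − 152.44) / (434404 − 434279) = +0.0008800
∂h/∂y = (152.70 − 152.44) / (3133784 − 3133974) = -0.001368
Head at (434189, 3134134) = 152.44 + (+0.0008800)·(-90) + (-0.001368)·(160) = 152.14 m.
That is lower than the 152.44 m at 1, so the point is downgradient.

downgradient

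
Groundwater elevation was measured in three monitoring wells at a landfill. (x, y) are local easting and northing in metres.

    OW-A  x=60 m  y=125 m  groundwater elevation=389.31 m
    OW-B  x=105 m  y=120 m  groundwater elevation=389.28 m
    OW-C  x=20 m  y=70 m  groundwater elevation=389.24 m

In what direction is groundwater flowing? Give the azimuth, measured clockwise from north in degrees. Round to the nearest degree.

163°

Taking OW-A as reference: OW-B−OW-A = (45, -5, -0.03); OW-C−OW-A = (-40, -55, -0.07).
Determinant of the coordinate differences = 45·(-55) − (-40)·(-5) = -2675.
∂h/∂x = [(-0.03)·(-55) − (-0.07)·(-5)] / -2675 = -0.0004860
∂h/∂y = [45·(-0.07) − (-40)·(-0.03)] / -2675 = +0.001626
Flow direction (−∇h) has components (+0.0004860 E, -0.001626 N).
Azimuth = atan2(E, N) = atan2(+0.0004860, -0.001626) = 163.4° ≈ 163°.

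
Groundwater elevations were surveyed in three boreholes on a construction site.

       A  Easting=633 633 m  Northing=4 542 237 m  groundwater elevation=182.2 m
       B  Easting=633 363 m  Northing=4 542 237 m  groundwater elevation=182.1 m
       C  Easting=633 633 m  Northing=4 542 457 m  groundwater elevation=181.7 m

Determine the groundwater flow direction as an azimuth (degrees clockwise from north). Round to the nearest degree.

351°

∂h/∂x = (182.1 − 182.2) / (633363 − 633633) = +0.0003704
∂h/∂y = (181.7 − 182.2) / (4542457 − 4542237) = -0.002273
Flow direction (−∇h) has components (-0.0003704 E, +0.002273 N).
Azimuth = atan2(E, N) = atan2(-0.0003704, +0.002273) = 350.7° ≈ 351°.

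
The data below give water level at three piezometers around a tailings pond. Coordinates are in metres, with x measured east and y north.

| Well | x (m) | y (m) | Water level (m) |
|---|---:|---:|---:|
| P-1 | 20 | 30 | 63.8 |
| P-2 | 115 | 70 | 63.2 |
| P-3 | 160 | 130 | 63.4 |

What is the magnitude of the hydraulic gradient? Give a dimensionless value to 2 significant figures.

With h = a·x + b·y + c and P-1 as origin, the differences give:
  95·a + 40·b = -0.6
  140·a + 100·b = -0.4
Eliminate b (×100 and ×40, subtract): 3900·a = -44.00 → a = ∂h/∂x = -0.01128
Back-substitute: b = ∂h/∂y = +0.01179.
|∇h| = √(-0.01128² + 0.01179²) = 0.01632

0.016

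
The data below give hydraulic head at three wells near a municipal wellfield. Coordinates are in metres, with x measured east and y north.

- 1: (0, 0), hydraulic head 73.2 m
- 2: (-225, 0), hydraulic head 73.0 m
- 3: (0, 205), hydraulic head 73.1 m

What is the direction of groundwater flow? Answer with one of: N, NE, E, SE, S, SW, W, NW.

∂h/∂x = (73.0 − 73.2) / (-225 − 0) = +0.0008889
∂h/∂y = (73.1 − 73.2) / (205 − 0) = -0.0004878
Flow = −∇h = (-0.0008889 east, +0.0004878 north), which points northwest.

NW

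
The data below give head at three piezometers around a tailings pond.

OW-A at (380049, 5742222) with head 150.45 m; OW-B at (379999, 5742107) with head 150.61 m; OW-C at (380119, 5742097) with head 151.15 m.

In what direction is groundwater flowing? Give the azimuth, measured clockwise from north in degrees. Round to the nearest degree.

307°

Three-point gradient (reference OW-A): Δ to OW-B = (-50, -115, +0.16), Δ to OW-C = (70, -125, +0.70).
∂h/∂x = +0.004231, ∂h/∂y = -0.003231 (det = 14300).
Flow direction (−∇h) has components (-0.004231 E, +0.003231 N).
Azimuth = atan2(E, N) = atan2(-0.004231, +0.003231) = 307.4° ≈ 307°.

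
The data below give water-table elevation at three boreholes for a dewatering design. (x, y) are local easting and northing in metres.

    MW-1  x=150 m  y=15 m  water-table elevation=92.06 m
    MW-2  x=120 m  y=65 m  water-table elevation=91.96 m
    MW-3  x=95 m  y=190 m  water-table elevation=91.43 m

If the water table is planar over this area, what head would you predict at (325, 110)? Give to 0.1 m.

90.6 m

Differences from MW-1: to MW-2 (Δx, Δy, Δh) = (-30, 50, -0.10); to MW-3 = (-55, 175, -0.63).
Solve a·Δx + b·Δy = Δh: det = (-30)·175 − (-55)·50 = -2500.
∂h/∂x = [(-0.10)·175 − (-0.63)·50] / -2500 = -0.005600
∂h/∂y = [(-30)·(-0.63) − (-55)·(-0.10)] / -2500 = -0.005360
h(325, 110) = 92.06 + (-0.005600)·(175) + (-0.005360)·(95) = 92.06 -0.980 -0.509 = 90.571 m.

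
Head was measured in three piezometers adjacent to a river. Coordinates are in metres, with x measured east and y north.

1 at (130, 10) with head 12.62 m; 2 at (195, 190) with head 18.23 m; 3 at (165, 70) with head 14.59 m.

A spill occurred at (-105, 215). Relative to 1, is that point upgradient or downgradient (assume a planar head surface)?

upgradient

Three-point gradient (reference 1): Δ to 2 = (65, 180, +5.61), Δ to 3 = (35, 60, +1.97).
∂h/∂x = +0.007500, ∂h/∂y = +0.02846 (det = -2400).
Head at (-105, 215) = 12.62 + (+0.007500)·(-235) + (+0.02846)·(205) = 16.69 m.
That is higher than the 12.62 m at 1, so the point is upgradient.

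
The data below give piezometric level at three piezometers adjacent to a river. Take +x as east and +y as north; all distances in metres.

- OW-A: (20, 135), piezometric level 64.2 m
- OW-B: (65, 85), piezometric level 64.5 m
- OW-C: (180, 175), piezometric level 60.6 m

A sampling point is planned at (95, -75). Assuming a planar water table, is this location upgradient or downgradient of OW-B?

upgradient

Taking OW-A as reference: OW-B−OW-A = (45, -50, +0.3); OW-C−OW-A = (160, 40, -3.6).
Determinant of the coordinate differences = 45·40 − 160·(-50) = 9800.
∂h/∂x = [(+0.3)·40 − (-3.6)·(-50)] / 9800 = -0.01714
∂h/∂y = [45·(-3.6) − 160·(+0.3)] / 9800 = -0.02143
Head at (95, -75) = 64.2 + (-0.01714)·(75) + (-0.02143)·(-210) = 67.41 m.
That is higher than the 64.5 m at OW-B, so the point is upgradient.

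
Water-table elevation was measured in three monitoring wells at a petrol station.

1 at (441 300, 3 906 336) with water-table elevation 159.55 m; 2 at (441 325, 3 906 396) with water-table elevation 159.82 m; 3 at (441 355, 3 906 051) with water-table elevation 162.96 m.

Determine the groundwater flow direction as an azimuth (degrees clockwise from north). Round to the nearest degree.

284°

With h = a·x + b·y + c and 1 as origin, the differences give:
  25·a + 60·b = +0.27
  55·a + (-285)·b = +3.41
Eliminate b (×(-285) and ×60, subtract): -10425·a = -281.550 → a = ∂h/∂x = +0.02701
Back-substitute: b = ∂h/∂y = -0.006753.
Flow direction (−∇h) has components (-0.02701 E, +0.006753 N).
Azimuth = atan2(E, N) = atan2(-0.02701, +0.006753) = 284.0° ≈ 284°.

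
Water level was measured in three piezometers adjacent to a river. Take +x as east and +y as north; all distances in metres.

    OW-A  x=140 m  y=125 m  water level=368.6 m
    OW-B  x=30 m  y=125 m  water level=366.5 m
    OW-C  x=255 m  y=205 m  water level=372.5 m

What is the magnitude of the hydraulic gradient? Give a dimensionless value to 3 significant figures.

With h = a·x + b·y + c and OW-A as origin, the differences give:
  (-110)·a + 0·b = -2.1
  115·a + 80·b = +3.9
Eliminate b (×80 and ×0, subtract): -8800·a = -168.00 → a = ∂h/∂x = +0.01909
Back-substitute: b = ∂h/∂y = +0.02131.
|∇h| = √(0.01909² + 0.02131²) = 0.02861

0.0286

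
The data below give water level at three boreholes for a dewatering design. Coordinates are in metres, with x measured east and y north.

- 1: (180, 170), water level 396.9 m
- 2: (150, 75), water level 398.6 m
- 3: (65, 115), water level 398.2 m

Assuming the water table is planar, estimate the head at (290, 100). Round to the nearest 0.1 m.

Differences from 1: to 2 (Δx, Δy, Δh) = (-30, -95, +1.7); to 3 = (-115, -55, +1.3).
Solve a·Δx + b·Δy = Δh: det = (-30)·(-55) − (-115)·(-95) = -9275.
∂h/∂x = [(+1.7)·(-55) − (+1.3)·(-95)] / -9275 = -0.003235
∂h/∂y = [(-30)·(+1.3) − (-115)·(+1.7)] / -9275 = -0.01687
h(290, 100) = 396.9 + (-0.003235)·(110) + (-0.01687)·(-70) = 396.9 -0.356 +1.181 = 397.725 m.

397.7 m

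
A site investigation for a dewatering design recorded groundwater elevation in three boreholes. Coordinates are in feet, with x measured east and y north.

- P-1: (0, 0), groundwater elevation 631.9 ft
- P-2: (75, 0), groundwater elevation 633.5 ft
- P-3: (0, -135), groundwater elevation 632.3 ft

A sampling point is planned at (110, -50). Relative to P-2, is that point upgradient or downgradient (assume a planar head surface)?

upgradient

∂h/∂x = (633.5 − 631.9) / (75 − 0) = +0.02133
∂h/∂y = (632.3 − 631.9) / (-135 − 0) = -0.002963
Head at (110, -50) = 631.9 + (+0.02133)·(110) + (-0.002963)·(-50) = 634.39 ft.
That is higher than the 633.5 ft at P-2, so the point is upgradient.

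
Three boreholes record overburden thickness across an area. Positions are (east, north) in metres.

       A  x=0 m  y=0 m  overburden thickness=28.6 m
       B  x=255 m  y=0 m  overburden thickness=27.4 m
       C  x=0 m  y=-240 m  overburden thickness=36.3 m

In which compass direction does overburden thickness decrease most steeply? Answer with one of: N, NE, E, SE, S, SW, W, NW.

∂d/∂x = (27.4 − 28.6) / (255 − 0) = -0.004706
∂d/∂y = (36.3 − 28.6) / (-240 − 0) = -0.03208
Steepest decrease is along −∇f = (+0.004706 E, +0.03208 N) → north.

N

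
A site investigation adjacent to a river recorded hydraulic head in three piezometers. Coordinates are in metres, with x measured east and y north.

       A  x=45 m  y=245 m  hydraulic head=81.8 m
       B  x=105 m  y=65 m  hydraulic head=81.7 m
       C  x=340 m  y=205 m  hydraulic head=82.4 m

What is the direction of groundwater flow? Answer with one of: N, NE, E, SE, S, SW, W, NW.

SW

Three-point gradient (reference A): Δ to B = (60, -180, -0.1), Δ to C = (295, -40, +0.6).
∂h/∂x = +0.002209, ∂h/∂y = +0.001292 (det = 50700).
Flow = −∇h = (-0.002209 east, -0.001292 north), which points southwest.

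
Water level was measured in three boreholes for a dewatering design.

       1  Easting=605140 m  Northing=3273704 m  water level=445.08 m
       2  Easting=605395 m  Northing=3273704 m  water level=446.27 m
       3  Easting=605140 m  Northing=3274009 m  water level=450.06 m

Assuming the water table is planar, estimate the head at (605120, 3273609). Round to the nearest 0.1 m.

∂h/∂x = (446.27 − 445.08) / (605395 − 605140) = +0.004667
∂h/∂y = (450.06 − 445.08) / (3274009 − 3273704) = +0.01633
h(605120, 3273609) = 445.08 + (+0.004667)·(-20) + (+0.01633)·(-95) = 445.08 -0.093 -1.551 = 443.436 m.

443.4 m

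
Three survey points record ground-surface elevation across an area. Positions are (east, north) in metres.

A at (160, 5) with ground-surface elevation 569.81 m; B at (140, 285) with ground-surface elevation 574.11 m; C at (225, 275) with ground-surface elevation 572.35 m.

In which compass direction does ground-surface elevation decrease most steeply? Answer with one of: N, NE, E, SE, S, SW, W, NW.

Three-point gradient (reference A): Δ to B = (-20, 280, +4.30), Δ to C = (65, 270, +2.54).
∂z/∂x = -0.01906, ∂z/∂y = +0.01400 (det = -23600).
Steepest decrease is along −∇f = (+0.01906 E, -0.01400 N) → southeast.

SE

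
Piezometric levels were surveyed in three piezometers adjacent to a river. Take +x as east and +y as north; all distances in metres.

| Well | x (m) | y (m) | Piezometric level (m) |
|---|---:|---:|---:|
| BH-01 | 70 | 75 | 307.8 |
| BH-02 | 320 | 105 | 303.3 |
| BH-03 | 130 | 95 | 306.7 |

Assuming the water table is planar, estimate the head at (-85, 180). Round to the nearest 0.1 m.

310.4 m

Three-point gradient (reference BH-01): Δ to BH-02 = (250, 30, -4.5), Δ to BH-03 = (60, 20, -1.1).
∂h/∂x = -0.01781, ∂h/∂y = -0.001563 (det = 3200).
h(-85, 180) = 307.8 + (-0.01781)·(-155) + (-0.001563)·(105) = 307.8 +2.761 -0.164 = 310.397 m.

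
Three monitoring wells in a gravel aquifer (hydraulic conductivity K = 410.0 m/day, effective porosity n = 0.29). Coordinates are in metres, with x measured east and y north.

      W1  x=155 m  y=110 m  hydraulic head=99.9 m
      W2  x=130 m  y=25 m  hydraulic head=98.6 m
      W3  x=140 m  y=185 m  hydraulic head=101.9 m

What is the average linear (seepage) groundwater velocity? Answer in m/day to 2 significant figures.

45 m/day

Three-point gradient (reference W1): Δ to W2 = (-25, -85, -1.3), Δ to W3 = (-15, 75, +2.0).
∂h/∂x = -0.02302, ∂h/∂y = +0.02206 (det = -3150).
|∇h| = √(-0.02302² + 0.02206²) = 0.03188
Seepage velocity v = K·i/n = 410.0 × 0.03188 / 0.29 = 45.07 m/day.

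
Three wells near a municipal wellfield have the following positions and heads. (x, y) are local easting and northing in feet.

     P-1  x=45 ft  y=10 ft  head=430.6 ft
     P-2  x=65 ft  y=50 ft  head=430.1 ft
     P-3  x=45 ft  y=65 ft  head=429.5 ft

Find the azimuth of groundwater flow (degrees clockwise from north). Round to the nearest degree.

With h = a·x + b·y + c and P-1 as origin, the differences give:
  20·a + 40·b = -0.5
  0·a + 55·b = -1.1
Eliminate b (×55 and ×40, subtract): 1100·a = 16.50 → a = ∂h/∂x = +0.01500
Back-substitute: b = ∂h/∂y = -0.02000.
Flow direction (−∇h) has components (-0.01500 E, +0.02000 N).
Azimuth = atan2(E, N) = atan2(-0.01500, +0.02000) = 323.1° ≈ 323°.

323°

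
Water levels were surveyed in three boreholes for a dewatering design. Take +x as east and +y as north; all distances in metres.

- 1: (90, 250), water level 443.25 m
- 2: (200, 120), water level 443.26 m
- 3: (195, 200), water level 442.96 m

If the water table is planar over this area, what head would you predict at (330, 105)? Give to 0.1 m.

Differences from 1: to 2 (Δx, Δy, Δh) = (110, -130, +0.01); to 3 = (105, -50, -0.29).
Determinant of the coordinate differences = 110·(-50) − 105·(-130) = 8150.
∂h/∂x = [(+0.01)·(-50) − (-0.29)·(-130)] / 8150 = -0.004687
∂h/∂y = [110·(-0.29) − 105·(+0.01)] / 8150 = -0.004043
h(330, 105) = 443.25 + (-0.004687)·(240) + (-0.004043)·(-145) = 443.25 -1.125 +0.586 = 442.711 m.

442.7 m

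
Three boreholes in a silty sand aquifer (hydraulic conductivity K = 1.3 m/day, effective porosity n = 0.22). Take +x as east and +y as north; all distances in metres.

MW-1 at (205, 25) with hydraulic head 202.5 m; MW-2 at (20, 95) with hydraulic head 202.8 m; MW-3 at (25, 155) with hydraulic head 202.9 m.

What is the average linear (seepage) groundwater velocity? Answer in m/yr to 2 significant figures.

Three-point gradient (reference MW-1): Δ to MW-2 = (-185, 70, +0.3), Δ to MW-3 = (-180, 130, +0.4).
∂h/∂x = -0.0009607, ∂h/∂y = +0.001747 (det = -11450).
|∇h| = √(-0.0009607² + 0.001747²) = 0.001994
Seepage velocity v = K·i/n = 1.3 × 0.001994 / 0.22 = 0.01178 m/day = 4.303 m/yr.

4.3 m/yr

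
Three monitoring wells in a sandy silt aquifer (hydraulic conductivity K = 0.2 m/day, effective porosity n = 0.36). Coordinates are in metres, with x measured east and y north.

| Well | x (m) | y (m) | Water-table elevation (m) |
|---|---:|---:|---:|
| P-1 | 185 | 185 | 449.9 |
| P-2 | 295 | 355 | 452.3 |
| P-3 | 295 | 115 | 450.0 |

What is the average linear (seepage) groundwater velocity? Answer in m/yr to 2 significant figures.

2.4 m/yr

Differences from P-1: to P-2 (Δx, Δy, Δh) = (110, 170, +2.4); to P-3 = (110, -70, +0.1).
Solve a·Δx + b·Δy = Δh: det = 110·(-70) − 110·170 = -26400.
∂h/∂x = [(+2.4)·(-70) − (+0.1)·170] / -26400 = +0.007008
∂h/∂y = [110·(+0.1) − 110·(+2.4)] / -26400 = +0.009583
|∇h| = √(0.007008² + 0.009583²) = 0.01187
Seepage velocity v = K·i/n = 0.2 × 0.01187 / 0.36 = 0.006594 m/day = 2.408 m/yr.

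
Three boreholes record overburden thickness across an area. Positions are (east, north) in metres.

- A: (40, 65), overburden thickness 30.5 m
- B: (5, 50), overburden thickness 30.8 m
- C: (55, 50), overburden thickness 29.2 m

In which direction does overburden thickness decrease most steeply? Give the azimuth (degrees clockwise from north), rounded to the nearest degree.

Taking A as reference: B−A = (-35, -15, +0.3); C−A = (15, -15, -1.3).
Solve a·Δx + b·Δy = Δd: det = (-35)·(-15) − 15·(-15) = 750.
∂d/∂x = [(+0.3)·(-15) − (-1.3)·(-15)] / 750 = -0.03200
∂d/∂y = [(-35)·(-1.3) − 15·(+0.3)] / 750 = +0.05467
Steepest decrease is along −∇f: components (+0.03200 E, -0.05467 N).
Azimuth = atan2(+0.03200, -0.05467) = 149.7° ≈ 150°.

150°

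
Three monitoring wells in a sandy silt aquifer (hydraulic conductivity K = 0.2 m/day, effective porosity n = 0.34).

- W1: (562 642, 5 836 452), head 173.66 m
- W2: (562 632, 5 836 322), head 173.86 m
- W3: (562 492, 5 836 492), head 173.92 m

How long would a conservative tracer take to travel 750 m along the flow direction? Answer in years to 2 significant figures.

1400 years

With h = a·x + b·y + c and W1 as origin, the differences give:
  (-10)·a + (-130)·b = +0.20
  (-150)·a + 40·b = +0.26
Eliminate b (×40 and ×(-130), subtract): -19900·a = 41.800 → a = ∂h/∂x = -0.002101
Back-substitute: b = ∂h/∂y = -0.001377.
|∇h| = √(-0.002101² + -0.001377²) = 0.002512
Seepage velocity v = K·i/n = 0.2 × 0.002512 / 0.34 = 0.001478 m/day.
t = 750 / 0.001478 = 5.074e+05 days = 1.39e+03 years.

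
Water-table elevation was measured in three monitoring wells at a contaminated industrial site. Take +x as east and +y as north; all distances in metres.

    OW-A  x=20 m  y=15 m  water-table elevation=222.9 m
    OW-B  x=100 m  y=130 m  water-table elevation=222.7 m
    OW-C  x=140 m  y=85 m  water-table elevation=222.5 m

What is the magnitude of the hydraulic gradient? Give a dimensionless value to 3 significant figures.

Taking OW-A as reference: OW-B−OW-A = (80, 115, -0.2); OW-C−OW-A = (120, 70, -0.4).
Determinant of the coordinate differences = 80·70 − 120·115 = -8200.
∂h/∂x = [(-0.2)·70 − (-0.4)·115] / -8200 = -0.003902
∂h/∂y = [80·(-0.4) − 120·(-0.2)] / -8200 = +0.0009756
|∇h| = √(-0.003902² + 0.0009756²) = 0.004022

0.00402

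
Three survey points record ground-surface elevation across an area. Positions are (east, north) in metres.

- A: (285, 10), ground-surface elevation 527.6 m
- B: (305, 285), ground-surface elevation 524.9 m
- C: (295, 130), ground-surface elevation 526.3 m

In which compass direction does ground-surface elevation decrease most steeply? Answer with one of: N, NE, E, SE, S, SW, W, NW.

With z = a·x + b·y + c and A as origin, the differences give:
  20·a + 275·b = -2.7
  10·a + 120·b = -1.3
Eliminate b (×120 and ×275, subtract): -350·a = 33.50 → a = ∂z/∂x = -0.09571
Back-substitute: b = ∂z/∂y = -0.002857.
Steepest decrease is along −∇f = (+0.09571 E, +0.002857 N) → east.

E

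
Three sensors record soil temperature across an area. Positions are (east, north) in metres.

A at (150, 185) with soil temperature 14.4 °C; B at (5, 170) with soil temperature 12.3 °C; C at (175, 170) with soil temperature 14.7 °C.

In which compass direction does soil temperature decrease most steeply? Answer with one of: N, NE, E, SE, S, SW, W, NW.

Three-point gradient (reference A): Δ to B = (-145, -15, -2.1), Δ to C = (25, -15, +0.3).
∂T/∂x = +0.01412, ∂T/∂y = +0.003529 (det = 2550).
Steepest decrease is along −∇f = (-0.01412 E, -0.003529 N) → west.

W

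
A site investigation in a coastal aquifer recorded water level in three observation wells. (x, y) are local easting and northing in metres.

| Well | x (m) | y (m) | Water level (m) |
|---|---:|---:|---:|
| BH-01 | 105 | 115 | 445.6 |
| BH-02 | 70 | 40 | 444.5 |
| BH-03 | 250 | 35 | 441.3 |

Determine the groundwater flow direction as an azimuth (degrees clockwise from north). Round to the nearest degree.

143°

Taking BH-01 as reference: BH-02−BH-01 = (-35, -75, -1.1); BH-03−BH-01 = (145, -80, -4.3).
Solve a·Δx + b·Δy = Δh: det = (-35)·(-80) − 145·(-75) = 13675.
∂h/∂x = [(-1.1)·(-80) − (-4.3)·(-75)] / 13675 = -0.01715
∂h/∂y = [(-35)·(-4.3) − 145·(-1.1)] / 13675 = +0.02267
Flow direction (−∇h) has components (+0.01715 E, -0.02267 N).
Azimuth = atan2(E, N) = atan2(+0.01715, -0.02267) = 142.9° ≈ 143°.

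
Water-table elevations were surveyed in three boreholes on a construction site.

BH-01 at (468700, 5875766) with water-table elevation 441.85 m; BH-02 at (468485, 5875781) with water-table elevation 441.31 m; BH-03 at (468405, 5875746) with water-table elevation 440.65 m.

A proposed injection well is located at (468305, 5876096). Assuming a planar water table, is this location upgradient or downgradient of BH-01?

upgradient

Differences from BH-01: to BH-02 (Δx, Δy, Δh) = (-215, 15, -0.54); to BH-03 = (-295, -20, -1.20).
Determinant of the coordinate differences = (-215)·(-20) − (-295)·15 = 8725.
∂h/∂x = [(-0.54)·(-20) − (-1.20)·15] / 8725 = +0.003301
∂h/∂y = [(-215)·(-1.20) − (-295)·(-0.54)] / 8725 = +0.01131
Head at (468305, 5876096) = 441.85 + (+0.003301)·(-395) + (+0.01131)·(330) = 444.28 m.
That is higher than the 441.85 m at BH-01, so the point is upgradient.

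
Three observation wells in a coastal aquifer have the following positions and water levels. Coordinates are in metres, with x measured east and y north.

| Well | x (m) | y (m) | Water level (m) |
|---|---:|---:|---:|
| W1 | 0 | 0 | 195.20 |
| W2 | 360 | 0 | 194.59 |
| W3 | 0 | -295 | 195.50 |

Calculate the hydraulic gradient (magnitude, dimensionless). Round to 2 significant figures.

0.0020

∂h/∂x = (194.59 − 195.20) / (360 − 0) = -0.001694
∂h/∂y = (195.50 − 195.20) / (-295 − 0) = -0.001017
|∇h| = √(-0.001694² + -0.001017²) = 0.001976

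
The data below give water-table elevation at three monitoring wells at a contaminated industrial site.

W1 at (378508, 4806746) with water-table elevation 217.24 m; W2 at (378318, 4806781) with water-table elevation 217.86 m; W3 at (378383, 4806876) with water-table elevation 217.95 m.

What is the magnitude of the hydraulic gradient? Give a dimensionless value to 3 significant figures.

0.00394

Taking W1 as reference: W2−W1 = (-190, 35, +0.62); W3−W1 = (-125, 130, +0.71).
Determinant of the coordinate differences = (-190)·130 − (-125)·35 = -20325.
∂h/∂x = [(+0.62)·130 − (+0.71)·35] / -20325 = -0.002743
∂h/∂y = [(-190)·(+0.71) − (-125)·(+0.62)] / -20325 = +0.002824
|∇h| = √(-0.002743² + 0.002824²) = 0.003937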